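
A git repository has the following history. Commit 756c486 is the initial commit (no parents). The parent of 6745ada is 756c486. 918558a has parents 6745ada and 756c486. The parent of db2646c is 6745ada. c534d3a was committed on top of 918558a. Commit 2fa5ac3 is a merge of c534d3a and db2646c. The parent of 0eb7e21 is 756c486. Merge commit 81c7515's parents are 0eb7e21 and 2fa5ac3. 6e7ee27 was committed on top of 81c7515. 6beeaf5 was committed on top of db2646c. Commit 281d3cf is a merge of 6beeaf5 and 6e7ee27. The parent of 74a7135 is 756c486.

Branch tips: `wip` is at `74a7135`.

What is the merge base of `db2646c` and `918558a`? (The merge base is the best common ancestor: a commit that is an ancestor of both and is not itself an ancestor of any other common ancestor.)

Ancestors of db2646c: {6745ada, 756c486, db2646c}.
Ancestors of 918558a: {6745ada, 756c486, 918558a}.
Common ancestors: {6745ada, 756c486}.
Among these, 6745ada is not an ancestor of any other common ancestor — it is the merge base.

6745ada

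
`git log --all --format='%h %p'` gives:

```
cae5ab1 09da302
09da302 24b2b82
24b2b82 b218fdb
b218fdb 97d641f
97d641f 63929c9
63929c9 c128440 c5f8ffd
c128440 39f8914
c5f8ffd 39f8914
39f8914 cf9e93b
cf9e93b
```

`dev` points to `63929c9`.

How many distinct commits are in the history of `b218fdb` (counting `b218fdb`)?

7

Walking parent pointers from b218fdb: reachable set = {39f8914, 63929c9, 97d641f, b218fdb, c128440, c5f8ffd, cf9e93b}.
That is 7 commits.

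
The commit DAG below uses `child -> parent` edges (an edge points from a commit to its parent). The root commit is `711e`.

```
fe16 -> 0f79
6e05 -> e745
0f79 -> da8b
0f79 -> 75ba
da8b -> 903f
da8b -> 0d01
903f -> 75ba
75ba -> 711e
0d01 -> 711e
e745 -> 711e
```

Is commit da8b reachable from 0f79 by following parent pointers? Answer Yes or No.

Ancestors of 0f79 (commits reachable by following parents): {0d01, 0f79, 711e, 75ba, 903f, da8b}.
da8b is in that set, so it is an ancestor of 0f79.

Yes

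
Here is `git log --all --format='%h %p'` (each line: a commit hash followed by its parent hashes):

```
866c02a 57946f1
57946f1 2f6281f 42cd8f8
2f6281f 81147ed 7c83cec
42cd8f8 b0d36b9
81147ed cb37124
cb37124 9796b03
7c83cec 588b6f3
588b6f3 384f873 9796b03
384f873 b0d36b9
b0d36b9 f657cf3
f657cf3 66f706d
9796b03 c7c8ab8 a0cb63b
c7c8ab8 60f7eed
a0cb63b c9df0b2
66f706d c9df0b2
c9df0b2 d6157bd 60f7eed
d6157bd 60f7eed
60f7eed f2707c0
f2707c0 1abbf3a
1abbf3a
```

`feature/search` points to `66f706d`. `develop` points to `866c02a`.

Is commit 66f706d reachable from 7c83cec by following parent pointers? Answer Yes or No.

Yes

Ancestors of 7c83cec (commits reachable by following parents): {1abbf3a, 384f873, 588b6f3, 60f7eed, 66f706d, 7c83cec, 9796b03, a0cb63b, b0d36b9, c7c8ab8, c9df0b2, d6157bd, f2707c0, f657cf3}.
66f706d is in that set, so it is an ancestor of 7c83cec.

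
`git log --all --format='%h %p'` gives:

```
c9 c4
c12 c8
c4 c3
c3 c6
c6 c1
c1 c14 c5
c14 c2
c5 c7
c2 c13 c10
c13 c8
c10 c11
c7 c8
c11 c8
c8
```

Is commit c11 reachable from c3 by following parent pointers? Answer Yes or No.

Ancestors of c3 (commits reachable by following parents): {c1, c10, c11, c13, c14, c2, c3, c5, c6, c7, c8}.
c11 is in that set, so it is an ancestor of c3.

Yes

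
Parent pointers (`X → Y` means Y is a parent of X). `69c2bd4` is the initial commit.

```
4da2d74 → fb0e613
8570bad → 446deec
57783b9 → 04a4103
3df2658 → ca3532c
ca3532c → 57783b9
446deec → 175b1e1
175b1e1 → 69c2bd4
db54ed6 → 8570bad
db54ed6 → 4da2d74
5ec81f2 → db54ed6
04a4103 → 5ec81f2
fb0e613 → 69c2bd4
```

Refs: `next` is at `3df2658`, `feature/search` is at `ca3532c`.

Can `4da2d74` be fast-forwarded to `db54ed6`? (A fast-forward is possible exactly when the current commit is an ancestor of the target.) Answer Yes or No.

A fast-forward from 4da2d74 to db54ed6 is possible iff 4da2d74 is an ancestor of db54ed6.
Ancestors of db54ed6: {175b1e1, 446deec, 4da2d74, 69c2bd4, 8570bad, db54ed6, fb0e613}.
4da2d74 is among them, so fast-forward is possible.

Yes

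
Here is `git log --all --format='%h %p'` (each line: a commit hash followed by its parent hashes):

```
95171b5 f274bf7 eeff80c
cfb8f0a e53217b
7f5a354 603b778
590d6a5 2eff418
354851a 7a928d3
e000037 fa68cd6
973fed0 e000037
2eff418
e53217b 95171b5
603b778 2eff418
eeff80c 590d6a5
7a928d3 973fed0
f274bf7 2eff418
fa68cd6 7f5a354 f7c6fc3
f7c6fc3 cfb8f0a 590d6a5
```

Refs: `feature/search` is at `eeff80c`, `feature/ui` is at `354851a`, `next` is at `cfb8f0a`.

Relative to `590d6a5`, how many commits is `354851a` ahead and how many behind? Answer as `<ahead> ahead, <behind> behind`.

Reachable from 354851a: {2eff418, 354851a, 590d6a5, 603b778, 7a928d3, 7f5a354, 95171b5, 973fed0, cfb8f0a, e000037, e53217b, eeff80c, f274bf7, f7c6fc3, fa68cd6}.
Reachable from 590d6a5: {2eff418, 590d6a5}.
Only in 354851a's history (ahead): {354851a, 603b778, 7a928d3, 7f5a354, 95171b5, 973fed0, cfb8f0a, e000037, e53217b, eeff80c, f274bf7, f7c6fc3, fa68cd6} — 13.
Only in 590d6a5's history (behind): {} — 0.

13 ahead, 0 behind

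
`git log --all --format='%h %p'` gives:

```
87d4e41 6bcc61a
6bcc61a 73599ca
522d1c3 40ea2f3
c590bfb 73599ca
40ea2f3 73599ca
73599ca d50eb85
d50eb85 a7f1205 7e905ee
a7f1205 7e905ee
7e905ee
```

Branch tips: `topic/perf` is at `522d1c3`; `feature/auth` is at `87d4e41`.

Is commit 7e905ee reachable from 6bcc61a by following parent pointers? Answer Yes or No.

Yes

Ancestors of 6bcc61a (commits reachable by following parents): {6bcc61a, 73599ca, 7e905ee, a7f1205, d50eb85}.
7e905ee is in that set, so it is an ancestor of 6bcc61a.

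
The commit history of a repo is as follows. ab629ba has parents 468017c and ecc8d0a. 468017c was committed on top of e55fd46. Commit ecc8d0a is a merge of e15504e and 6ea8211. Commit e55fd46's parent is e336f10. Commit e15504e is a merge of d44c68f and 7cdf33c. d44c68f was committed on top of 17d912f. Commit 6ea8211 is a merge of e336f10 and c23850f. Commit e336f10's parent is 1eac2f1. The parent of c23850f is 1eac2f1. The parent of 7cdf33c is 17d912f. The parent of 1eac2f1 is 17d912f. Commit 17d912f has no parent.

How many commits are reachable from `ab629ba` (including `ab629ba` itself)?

12

Walking parent pointers from ab629ba: reachable set = {17d912f, 1eac2f1, 468017c, 6ea8211, 7cdf33c, ab629ba, c23850f, d44c68f, e15504e, e336f10, e55fd46, ecc8d0a}.
That is 12 commits.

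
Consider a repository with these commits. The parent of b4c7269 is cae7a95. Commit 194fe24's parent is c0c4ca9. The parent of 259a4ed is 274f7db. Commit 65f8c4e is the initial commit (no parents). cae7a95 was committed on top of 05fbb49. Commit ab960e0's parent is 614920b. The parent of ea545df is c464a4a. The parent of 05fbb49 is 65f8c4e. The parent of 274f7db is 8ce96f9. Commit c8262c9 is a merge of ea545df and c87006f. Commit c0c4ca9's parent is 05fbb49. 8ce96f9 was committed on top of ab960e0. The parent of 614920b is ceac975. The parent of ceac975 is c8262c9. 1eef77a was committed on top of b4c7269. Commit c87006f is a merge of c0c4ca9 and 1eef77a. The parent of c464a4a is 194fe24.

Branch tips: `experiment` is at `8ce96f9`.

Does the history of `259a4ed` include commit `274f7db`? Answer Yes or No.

Yes

Ancestors of 259a4ed (commits reachable by following parents): {05fbb49, 194fe24, 1eef77a, 259a4ed, 274f7db, 614920b, 65f8c4e, 8ce96f9, ab960e0, b4c7269, c0c4ca9, c464a4a, c8262c9, c87006f, cae7a95, ceac975, ea545df}.
274f7db is in that set, so it is an ancestor of 259a4ed.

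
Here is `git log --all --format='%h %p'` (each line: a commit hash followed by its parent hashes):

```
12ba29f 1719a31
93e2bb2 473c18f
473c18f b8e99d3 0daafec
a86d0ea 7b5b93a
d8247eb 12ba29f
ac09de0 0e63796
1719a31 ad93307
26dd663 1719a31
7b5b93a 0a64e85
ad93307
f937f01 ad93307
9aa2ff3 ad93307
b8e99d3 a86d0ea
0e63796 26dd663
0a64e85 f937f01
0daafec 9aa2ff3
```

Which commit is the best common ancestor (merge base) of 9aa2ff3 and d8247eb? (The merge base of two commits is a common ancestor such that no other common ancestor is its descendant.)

ad93307

Ancestors of 9aa2ff3: {9aa2ff3, ad93307}.
Ancestors of d8247eb: {12ba29f, 1719a31, ad93307, d8247eb}.
Common ancestors: {ad93307}.
The only common ancestor is ad93307, so it is the merge base.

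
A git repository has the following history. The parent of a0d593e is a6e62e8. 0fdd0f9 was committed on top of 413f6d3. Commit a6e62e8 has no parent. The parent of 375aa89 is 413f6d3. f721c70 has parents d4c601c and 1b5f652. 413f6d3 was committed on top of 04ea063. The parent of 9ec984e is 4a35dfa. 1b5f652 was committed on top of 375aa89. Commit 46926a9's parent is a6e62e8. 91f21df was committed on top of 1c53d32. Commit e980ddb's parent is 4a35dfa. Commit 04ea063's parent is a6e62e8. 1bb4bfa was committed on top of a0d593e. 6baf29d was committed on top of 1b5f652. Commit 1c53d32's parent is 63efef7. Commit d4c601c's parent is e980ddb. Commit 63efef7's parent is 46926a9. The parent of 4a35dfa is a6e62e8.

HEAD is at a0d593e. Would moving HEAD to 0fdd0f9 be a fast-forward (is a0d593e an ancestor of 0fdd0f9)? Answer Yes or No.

No

A fast-forward from a0d593e to 0fdd0f9 is possible iff a0d593e is an ancestor of 0fdd0f9.
Ancestors of 0fdd0f9: {04ea063, 0fdd0f9, 413f6d3, a6e62e8}.
a0d593e is not among them, so fast-forward is not possible.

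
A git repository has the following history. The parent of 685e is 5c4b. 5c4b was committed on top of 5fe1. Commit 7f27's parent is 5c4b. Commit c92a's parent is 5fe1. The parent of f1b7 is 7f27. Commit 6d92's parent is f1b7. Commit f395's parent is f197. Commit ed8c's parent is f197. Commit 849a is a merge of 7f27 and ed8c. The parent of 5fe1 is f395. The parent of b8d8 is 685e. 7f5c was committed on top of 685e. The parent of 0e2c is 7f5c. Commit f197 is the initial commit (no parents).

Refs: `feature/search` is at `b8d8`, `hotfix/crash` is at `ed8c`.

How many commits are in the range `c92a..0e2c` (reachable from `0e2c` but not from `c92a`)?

Reachable from 0e2c: {0e2c, 5c4b, 5fe1, 685e, 7f5c, f197, f395}.
Reachable from c92a: {5fe1, c92a, f197, f395}.
In 0e2c's history but not c92a's: {0e2c, 5c4b, 685e, 7f5c} — 4 commits.

4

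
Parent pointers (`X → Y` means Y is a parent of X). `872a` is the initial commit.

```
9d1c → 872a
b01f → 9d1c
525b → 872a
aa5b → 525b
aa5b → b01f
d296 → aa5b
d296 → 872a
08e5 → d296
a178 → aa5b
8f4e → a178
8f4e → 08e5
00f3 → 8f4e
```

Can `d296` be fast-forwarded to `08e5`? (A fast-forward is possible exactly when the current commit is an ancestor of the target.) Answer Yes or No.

A fast-forward from d296 to 08e5 is possible iff d296 is an ancestor of 08e5.
Ancestors of 08e5: {08e5, 525b, 872a, 9d1c, aa5b, b01f, d296}.
d296 is among them, so fast-forward is possible.

Yes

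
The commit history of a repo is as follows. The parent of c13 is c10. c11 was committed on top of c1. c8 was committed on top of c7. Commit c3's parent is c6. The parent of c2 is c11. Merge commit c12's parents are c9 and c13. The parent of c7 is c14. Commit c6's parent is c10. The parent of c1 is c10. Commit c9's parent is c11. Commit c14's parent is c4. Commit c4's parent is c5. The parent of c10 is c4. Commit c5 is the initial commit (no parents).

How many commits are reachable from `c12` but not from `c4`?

Reachable from c12: {c1, c10, c11, c12, c13, c4, c5, c9}.
Reachable from c4: {c4, c5}.
In c12's history but not c4's: {c1, c10, c11, c12, c13, c9} — 6 commits.

6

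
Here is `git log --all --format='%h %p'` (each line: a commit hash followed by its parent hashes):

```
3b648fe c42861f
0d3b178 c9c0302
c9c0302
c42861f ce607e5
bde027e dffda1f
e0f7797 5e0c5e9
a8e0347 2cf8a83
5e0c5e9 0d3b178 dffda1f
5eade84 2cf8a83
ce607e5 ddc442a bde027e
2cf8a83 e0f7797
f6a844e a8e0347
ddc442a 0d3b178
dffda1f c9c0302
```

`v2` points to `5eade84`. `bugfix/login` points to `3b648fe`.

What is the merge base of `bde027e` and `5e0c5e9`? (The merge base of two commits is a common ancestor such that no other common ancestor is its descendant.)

Ancestors of bde027e: {bde027e, c9c0302, dffda1f}.
Ancestors of 5e0c5e9: {0d3b178, 5e0c5e9, c9c0302, dffda1f}.
Common ancestors: {c9c0302, dffda1f}.
Among these, dffda1f is not an ancestor of any other common ancestor — it is the merge base.

dffda1f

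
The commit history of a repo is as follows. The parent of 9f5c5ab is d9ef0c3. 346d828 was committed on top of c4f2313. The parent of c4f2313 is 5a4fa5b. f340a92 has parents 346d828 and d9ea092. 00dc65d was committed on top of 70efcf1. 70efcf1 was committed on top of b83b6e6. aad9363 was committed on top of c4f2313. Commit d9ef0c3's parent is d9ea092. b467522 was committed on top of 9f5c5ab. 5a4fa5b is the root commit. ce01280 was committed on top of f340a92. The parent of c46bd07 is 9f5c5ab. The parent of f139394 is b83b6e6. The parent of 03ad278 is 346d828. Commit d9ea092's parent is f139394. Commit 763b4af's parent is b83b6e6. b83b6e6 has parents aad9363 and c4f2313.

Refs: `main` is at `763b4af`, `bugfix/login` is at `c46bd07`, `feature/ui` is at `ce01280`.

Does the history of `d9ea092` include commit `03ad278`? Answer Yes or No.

Ancestors of d9ea092: {5a4fa5b, aad9363, b83b6e6, c4f2313, d9ea092, f139394}.
03ad278 is not in that set, so it is not an ancestor of d9ea092.

No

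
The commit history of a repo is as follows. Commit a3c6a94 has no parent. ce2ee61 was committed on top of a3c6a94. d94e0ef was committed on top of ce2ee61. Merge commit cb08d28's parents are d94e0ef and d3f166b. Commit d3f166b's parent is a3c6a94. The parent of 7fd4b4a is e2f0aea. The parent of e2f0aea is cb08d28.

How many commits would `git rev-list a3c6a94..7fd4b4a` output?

6

Reachable from 7fd4b4a: {7fd4b4a, a3c6a94, cb08d28, ce2ee61, d3f166b, d94e0ef, e2f0aea}.
Reachable from a3c6a94: {a3c6a94}.
In 7fd4b4a's history but not a3c6a94's: {7fd4b4a, cb08d28, ce2ee61, d3f166b, d94e0ef, e2f0aea} — 6 commits.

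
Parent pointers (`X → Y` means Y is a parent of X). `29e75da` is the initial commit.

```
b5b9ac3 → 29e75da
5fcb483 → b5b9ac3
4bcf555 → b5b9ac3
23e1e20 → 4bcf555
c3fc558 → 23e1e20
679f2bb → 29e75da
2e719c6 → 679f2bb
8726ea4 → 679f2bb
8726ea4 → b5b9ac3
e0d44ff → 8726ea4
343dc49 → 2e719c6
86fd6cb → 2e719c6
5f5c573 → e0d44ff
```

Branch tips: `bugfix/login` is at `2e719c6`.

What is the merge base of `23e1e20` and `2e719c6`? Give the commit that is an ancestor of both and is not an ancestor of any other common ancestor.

29e75da

Ancestors of 23e1e20: {23e1e20, 29e75da, 4bcf555, b5b9ac3}.
Ancestors of 2e719c6: {29e75da, 2e719c6, 679f2bb}.
Common ancestors: {29e75da}.
The only common ancestor is 29e75da, so it is the merge base.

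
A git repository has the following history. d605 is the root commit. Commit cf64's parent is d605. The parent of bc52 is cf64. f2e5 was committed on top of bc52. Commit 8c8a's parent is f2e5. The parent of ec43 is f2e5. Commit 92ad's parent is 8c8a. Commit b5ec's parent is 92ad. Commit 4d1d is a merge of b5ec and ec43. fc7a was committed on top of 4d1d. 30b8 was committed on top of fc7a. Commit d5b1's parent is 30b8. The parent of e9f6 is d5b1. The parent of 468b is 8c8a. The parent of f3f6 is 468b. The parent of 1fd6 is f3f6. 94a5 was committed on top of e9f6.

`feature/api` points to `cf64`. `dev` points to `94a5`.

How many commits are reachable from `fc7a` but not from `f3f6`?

Reachable from fc7a: {4d1d, 8c8a, 92ad, b5ec, bc52, cf64, d605, ec43, f2e5, fc7a}.
Reachable from f3f6: {468b, 8c8a, bc52, cf64, d605, f2e5, f3f6}.
In fc7a's history but not f3f6's: {4d1d, 92ad, b5ec, ec43, fc7a} — 5 commits.

5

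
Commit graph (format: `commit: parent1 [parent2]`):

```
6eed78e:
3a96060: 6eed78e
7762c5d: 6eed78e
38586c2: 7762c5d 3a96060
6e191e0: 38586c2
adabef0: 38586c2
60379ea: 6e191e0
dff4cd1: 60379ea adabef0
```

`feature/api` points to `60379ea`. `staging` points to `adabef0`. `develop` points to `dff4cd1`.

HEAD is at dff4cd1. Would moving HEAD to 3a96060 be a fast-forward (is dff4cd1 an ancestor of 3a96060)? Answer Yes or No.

No

A fast-forward from dff4cd1 to 3a96060 is possible iff dff4cd1 is an ancestor of 3a96060.
Ancestors of 3a96060: {3a96060, 6eed78e}.
dff4cd1 is not among them, so fast-forward is not possible.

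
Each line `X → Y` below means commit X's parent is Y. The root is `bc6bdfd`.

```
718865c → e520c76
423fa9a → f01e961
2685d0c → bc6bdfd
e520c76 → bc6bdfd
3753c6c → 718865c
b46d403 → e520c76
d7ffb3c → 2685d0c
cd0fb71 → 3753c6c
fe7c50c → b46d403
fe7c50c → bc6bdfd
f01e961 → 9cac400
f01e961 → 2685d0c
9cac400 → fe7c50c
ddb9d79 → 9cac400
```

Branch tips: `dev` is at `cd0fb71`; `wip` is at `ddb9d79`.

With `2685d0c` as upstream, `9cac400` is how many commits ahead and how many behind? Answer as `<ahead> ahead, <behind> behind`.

Reachable from 9cac400: {9cac400, b46d403, bc6bdfd, e520c76, fe7c50c}.
Reachable from 2685d0c: {2685d0c, bc6bdfd}.
Only in 9cac400's history (ahead): {9cac400, b46d403, e520c76, fe7c50c} — 4.
Only in 2685d0c's history (behind): {2685d0c} — 1.

4 ahead, 1 behind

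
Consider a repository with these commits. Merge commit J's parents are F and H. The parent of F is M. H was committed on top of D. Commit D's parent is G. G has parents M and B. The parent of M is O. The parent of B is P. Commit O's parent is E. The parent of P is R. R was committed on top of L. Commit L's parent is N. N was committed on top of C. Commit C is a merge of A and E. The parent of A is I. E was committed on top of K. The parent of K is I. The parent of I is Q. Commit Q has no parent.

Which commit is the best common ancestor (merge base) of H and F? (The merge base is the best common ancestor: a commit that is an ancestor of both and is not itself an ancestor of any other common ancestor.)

M

Ancestors of H: {A, B, C, D, E, G, H, I, K, L, M, N, O, P, Q, R}.
Ancestors of F: {E, F, I, K, M, O, Q}.
Common ancestors: {E, I, K, M, O, Q}.
Among these, M is not an ancestor of any other common ancestor — it is the merge base.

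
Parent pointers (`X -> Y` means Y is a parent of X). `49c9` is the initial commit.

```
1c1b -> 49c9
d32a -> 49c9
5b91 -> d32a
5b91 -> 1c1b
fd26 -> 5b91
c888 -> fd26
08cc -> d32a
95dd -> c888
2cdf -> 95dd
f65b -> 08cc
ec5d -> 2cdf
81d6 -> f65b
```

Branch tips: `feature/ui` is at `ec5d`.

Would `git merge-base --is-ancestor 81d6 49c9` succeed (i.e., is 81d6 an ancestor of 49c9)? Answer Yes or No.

No

Ancestors of 49c9: {49c9}.
81d6 is not in that set, so it is not an ancestor of 49c9.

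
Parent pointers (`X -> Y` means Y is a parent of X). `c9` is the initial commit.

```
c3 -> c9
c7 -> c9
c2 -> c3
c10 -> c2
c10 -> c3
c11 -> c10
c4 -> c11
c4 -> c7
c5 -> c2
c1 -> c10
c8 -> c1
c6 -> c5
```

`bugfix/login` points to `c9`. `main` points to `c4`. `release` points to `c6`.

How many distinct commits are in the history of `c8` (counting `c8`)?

Walking parent pointers from c8: reachable set = {c1, c10, c2, c3, c8, c9}.
That is 6 commits.

6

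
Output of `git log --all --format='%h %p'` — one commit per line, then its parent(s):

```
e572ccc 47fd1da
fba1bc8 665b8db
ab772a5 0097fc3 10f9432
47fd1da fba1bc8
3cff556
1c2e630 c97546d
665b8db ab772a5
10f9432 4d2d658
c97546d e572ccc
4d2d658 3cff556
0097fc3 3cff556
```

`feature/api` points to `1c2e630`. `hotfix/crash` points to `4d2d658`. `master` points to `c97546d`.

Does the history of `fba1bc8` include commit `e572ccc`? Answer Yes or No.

No

Ancestors of fba1bc8: {0097fc3, 10f9432, 3cff556, 4d2d658, 665b8db, ab772a5, fba1bc8}.
e572ccc is not in that set, so it is not an ancestor of fba1bc8.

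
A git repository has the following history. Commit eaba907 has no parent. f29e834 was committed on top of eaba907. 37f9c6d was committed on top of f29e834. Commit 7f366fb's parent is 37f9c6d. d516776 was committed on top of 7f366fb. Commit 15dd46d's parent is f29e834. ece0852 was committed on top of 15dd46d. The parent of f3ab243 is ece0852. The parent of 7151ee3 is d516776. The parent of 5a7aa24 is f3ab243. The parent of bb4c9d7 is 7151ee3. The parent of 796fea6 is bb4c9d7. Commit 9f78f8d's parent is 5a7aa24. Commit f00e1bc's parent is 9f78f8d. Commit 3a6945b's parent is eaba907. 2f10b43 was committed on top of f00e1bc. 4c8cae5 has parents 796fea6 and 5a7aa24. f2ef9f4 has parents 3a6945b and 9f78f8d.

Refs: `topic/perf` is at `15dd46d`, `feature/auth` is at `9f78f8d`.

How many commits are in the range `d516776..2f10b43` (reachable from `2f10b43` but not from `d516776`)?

Reachable from 2f10b43: {15dd46d, 2f10b43, 5a7aa24, 9f78f8d, eaba907, ece0852, f00e1bc, f29e834, f3ab243}.
Reachable from d516776: {37f9c6d, 7f366fb, d516776, eaba907, f29e834}.
In 2f10b43's history but not d516776's: {15dd46d, 2f10b43, 5a7aa24, 9f78f8d, ece0852, f00e1bc, f3ab243} — 7 commits.

7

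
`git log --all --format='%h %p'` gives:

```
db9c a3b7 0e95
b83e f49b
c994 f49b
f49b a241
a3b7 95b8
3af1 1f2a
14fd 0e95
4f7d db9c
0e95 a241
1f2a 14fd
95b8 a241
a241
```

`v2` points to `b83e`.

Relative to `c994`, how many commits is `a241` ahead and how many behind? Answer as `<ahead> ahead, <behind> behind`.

0 ahead, 2 behind

Reachable from a241: {a241}.
Reachable from c994: {a241, c994, f49b}.
Only in a241's history (ahead): {} — 0.
Only in c994's history (behind): {c994, f49b} — 2.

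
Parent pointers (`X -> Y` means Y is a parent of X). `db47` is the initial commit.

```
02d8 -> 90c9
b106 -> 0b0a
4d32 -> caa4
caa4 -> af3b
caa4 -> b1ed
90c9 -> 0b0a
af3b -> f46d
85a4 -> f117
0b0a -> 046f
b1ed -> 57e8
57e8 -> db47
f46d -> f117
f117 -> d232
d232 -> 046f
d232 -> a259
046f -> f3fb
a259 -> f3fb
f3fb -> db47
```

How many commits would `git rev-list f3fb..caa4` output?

Reachable from caa4: {046f, 57e8, a259, af3b, b1ed, caa4, d232, db47, f117, f3fb, f46d}.
Reachable from f3fb: {db47, f3fb}.
In caa4's history but not f3fb's: {046f, 57e8, a259, af3b, b1ed, caa4, d232, f117, f46d} — 9 commits.

9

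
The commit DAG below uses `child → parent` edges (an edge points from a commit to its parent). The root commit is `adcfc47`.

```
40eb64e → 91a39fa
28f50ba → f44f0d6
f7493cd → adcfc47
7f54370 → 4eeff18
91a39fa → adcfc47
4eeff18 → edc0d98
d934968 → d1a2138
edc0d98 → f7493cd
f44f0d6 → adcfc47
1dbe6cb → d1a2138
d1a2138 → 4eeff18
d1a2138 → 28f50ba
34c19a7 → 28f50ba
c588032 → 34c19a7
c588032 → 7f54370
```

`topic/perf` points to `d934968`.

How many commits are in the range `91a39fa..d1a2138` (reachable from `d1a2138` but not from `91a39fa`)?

6

Reachable from d1a2138: {28f50ba, 4eeff18, adcfc47, d1a2138, edc0d98, f44f0d6, f7493cd}.
Reachable from 91a39fa: {91a39fa, adcfc47}.
In d1a2138's history but not 91a39fa's: {28f50ba, 4eeff18, d1a2138, edc0d98, f44f0d6, f7493cd} — 6 commits.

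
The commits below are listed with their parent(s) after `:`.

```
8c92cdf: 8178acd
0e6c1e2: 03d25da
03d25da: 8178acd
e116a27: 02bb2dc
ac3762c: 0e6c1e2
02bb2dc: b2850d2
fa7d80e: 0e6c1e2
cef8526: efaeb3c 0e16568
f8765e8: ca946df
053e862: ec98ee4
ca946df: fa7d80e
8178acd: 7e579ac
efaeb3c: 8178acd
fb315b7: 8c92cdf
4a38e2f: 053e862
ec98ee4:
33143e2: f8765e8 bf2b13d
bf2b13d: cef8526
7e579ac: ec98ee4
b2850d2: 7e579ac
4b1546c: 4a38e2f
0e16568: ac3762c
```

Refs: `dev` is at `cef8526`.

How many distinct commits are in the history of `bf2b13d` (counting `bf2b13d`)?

10

Walking parent pointers from bf2b13d: reachable set = {03d25da, 0e16568, 0e6c1e2, 7e579ac, 8178acd, ac3762c, bf2b13d, cef8526, ec98ee4, efaeb3c}.
That is 10 commits.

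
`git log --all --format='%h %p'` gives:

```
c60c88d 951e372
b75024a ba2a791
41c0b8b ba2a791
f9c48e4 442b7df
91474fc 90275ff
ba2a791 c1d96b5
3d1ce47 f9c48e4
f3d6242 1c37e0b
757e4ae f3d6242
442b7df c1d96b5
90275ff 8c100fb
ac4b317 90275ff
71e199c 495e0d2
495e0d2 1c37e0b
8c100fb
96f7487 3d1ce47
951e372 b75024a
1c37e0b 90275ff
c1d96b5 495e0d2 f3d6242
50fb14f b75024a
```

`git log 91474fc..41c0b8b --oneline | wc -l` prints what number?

6

Reachable from 41c0b8b: {1c37e0b, 41c0b8b, 495e0d2, 8c100fb, 90275ff, ba2a791, c1d96b5, f3d6242}.
Reachable from 91474fc: {8c100fb, 90275ff, 91474fc}.
In 41c0b8b's history but not 91474fc's: {1c37e0b, 41c0b8b, 495e0d2, ba2a791, c1d96b5, f3d6242} — 6 commits.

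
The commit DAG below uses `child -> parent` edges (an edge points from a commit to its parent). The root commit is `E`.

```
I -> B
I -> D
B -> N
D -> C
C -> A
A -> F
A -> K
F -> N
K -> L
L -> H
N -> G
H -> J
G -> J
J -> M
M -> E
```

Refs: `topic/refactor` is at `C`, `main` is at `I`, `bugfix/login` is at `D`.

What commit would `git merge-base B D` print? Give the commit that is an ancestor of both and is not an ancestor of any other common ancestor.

N

Ancestors of B: {B, E, G, J, M, N}.
Ancestors of D: {A, C, D, E, F, G, H, J, K, L, M, N}.
Common ancestors: {E, G, J, M, N}.
Among these, N is not an ancestor of any other common ancestor — it is the merge base.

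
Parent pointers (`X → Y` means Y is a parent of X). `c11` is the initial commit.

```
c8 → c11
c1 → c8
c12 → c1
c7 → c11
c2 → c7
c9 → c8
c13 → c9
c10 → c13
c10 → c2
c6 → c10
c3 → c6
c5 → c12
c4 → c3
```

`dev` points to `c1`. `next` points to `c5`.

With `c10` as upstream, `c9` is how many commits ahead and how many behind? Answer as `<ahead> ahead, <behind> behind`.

Reachable from c9: {c11, c8, c9}.
Reachable from c10: {c10, c11, c13, c2, c7, c8, c9}.
Only in c9's history (ahead): {} — 0.
Only in c10's history (behind): {c10, c13, c2, c7} — 4.

0 ahead, 4 behind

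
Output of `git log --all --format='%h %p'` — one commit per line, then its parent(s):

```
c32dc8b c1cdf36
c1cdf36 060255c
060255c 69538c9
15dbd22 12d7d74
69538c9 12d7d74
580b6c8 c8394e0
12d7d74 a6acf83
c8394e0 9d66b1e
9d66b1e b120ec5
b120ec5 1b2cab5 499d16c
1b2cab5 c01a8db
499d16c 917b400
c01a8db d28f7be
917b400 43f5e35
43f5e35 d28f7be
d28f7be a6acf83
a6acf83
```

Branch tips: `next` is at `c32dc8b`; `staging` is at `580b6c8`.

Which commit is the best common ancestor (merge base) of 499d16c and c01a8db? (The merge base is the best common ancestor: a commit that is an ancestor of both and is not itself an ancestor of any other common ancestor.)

d28f7be

Ancestors of 499d16c: {43f5e35, 499d16c, 917b400, a6acf83, d28f7be}.
Ancestors of c01a8db: {a6acf83, c01a8db, d28f7be}.
Common ancestors: {a6acf83, d28f7be}.
Among these, d28f7be is not an ancestor of any other common ancestor — it is the merge base.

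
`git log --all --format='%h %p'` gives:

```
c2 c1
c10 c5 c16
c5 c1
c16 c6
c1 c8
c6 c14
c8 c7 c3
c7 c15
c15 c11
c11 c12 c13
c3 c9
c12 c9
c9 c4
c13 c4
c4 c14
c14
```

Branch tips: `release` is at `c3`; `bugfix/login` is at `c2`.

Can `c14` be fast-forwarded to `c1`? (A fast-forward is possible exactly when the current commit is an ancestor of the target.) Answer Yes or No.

A fast-forward from c14 to c1 is possible iff c14 is an ancestor of c1.
Ancestors of c1: {c1, c11, c12, c13, c14, c15, c3, c4, c7, c8, c9}.
c14 is among them, so fast-forward is possible.

Yes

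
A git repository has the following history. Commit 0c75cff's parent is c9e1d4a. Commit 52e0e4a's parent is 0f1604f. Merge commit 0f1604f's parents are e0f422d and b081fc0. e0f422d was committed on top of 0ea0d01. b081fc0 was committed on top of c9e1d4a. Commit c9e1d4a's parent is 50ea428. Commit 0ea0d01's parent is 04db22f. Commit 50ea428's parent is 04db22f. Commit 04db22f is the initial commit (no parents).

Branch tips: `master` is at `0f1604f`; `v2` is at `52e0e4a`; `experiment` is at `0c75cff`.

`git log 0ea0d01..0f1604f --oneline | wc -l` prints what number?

5

Reachable from 0f1604f: {04db22f, 0ea0d01, 0f1604f, 50ea428, b081fc0, c9e1d4a, e0f422d}.
Reachable from 0ea0d01: {04db22f, 0ea0d01}.
In 0f1604f's history but not 0ea0d01's: {0f1604f, 50ea428, b081fc0, c9e1d4a, e0f422d} — 5 commits.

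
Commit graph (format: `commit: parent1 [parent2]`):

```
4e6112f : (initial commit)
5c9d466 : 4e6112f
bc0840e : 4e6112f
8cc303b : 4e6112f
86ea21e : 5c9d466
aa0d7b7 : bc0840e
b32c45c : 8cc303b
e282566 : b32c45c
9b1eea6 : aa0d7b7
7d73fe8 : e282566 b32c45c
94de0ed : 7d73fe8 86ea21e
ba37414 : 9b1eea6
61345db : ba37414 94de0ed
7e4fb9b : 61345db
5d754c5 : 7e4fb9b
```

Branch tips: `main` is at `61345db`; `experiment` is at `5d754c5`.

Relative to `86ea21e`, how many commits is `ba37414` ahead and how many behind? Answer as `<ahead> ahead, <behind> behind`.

4 ahead, 2 behind

Reachable from ba37414: {4e6112f, 9b1eea6, aa0d7b7, ba37414, bc0840e}.
Reachable from 86ea21e: {4e6112f, 5c9d466, 86ea21e}.
Only in ba37414's history (ahead): {9b1eea6, aa0d7b7, ba37414, bc0840e} — 4.
Only in 86ea21e's history (behind): {5c9d466, 86ea21e} — 2.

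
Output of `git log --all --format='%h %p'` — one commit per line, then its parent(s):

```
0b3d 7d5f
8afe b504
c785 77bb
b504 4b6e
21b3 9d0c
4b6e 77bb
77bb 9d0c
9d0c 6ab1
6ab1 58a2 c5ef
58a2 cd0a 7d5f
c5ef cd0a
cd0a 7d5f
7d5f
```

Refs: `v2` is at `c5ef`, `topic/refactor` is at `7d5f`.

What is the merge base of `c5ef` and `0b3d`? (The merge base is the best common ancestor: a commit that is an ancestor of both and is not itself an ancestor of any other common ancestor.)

7d5f

Ancestors of c5ef: {7d5f, c5ef, cd0a}.
Ancestors of 0b3d: {0b3d, 7d5f}.
Common ancestors: {7d5f}.
The only common ancestor is 7d5f, so it is the merge base.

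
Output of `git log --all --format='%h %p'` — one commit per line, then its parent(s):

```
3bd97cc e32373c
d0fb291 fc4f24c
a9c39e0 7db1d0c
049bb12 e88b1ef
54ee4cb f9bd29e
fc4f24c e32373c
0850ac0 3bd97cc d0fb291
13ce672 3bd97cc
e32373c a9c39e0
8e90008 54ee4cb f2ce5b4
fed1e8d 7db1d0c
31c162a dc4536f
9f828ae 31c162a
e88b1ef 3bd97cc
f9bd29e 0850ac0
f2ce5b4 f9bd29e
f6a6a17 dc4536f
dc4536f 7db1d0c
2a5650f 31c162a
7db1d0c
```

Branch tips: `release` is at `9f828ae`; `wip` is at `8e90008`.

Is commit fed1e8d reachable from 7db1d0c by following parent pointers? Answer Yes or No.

Ancestors of 7db1d0c: {7db1d0c}.
fed1e8d is not in that set, so it is not an ancestor of 7db1d0c.

No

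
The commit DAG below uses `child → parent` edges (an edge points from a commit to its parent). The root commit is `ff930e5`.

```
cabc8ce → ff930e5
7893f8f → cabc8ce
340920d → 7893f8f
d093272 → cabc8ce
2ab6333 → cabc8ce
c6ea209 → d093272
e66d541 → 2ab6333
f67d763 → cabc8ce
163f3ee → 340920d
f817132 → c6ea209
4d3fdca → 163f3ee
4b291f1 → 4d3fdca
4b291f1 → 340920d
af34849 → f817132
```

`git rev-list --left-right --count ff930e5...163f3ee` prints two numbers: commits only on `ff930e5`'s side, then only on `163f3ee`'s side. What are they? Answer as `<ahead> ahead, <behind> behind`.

0 ahead, 4 behind

Reachable from ff930e5: {ff930e5}.
Reachable from 163f3ee: {163f3ee, 340920d, 7893f8f, cabc8ce, ff930e5}.
Only in ff930e5's history (ahead): {} — 0.
Only in 163f3ee's history (behind): {163f3ee, 340920d, 7893f8f, cabc8ce} — 4.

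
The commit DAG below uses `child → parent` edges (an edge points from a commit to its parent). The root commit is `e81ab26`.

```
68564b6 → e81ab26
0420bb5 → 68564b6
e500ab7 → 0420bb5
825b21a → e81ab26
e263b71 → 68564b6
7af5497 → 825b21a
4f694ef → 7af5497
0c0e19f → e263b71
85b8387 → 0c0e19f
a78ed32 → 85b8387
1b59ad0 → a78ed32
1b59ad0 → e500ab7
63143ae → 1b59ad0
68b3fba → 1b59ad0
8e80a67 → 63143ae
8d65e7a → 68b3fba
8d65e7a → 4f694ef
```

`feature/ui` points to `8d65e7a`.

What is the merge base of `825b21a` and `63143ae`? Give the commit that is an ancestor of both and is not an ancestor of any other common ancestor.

e81ab26

Ancestors of 825b21a: {825b21a, e81ab26}.
Ancestors of 63143ae: {0420bb5, 0c0e19f, 1b59ad0, 63143ae, 68564b6, 85b8387, a78ed32, e263b71, e500ab7, e81ab26}.
Common ancestors: {e81ab26}.
The only common ancestor is e81ab26, so it is the merge base.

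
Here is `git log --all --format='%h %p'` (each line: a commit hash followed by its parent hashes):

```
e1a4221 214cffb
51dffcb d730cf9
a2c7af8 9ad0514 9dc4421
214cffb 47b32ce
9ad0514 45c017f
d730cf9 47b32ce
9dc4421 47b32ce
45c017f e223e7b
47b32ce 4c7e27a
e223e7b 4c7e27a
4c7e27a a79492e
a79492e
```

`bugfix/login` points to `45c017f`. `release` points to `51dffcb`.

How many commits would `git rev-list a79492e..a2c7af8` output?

7

Reachable from a2c7af8: {45c017f, 47b32ce, 4c7e27a, 9ad0514, 9dc4421, a2c7af8, a79492e, e223e7b}.
Reachable from a79492e: {a79492e}.
In a2c7af8's history but not a79492e's: {45c017f, 47b32ce, 4c7e27a, 9ad0514, 9dc4421, a2c7af8, e223e7b} — 7 commits.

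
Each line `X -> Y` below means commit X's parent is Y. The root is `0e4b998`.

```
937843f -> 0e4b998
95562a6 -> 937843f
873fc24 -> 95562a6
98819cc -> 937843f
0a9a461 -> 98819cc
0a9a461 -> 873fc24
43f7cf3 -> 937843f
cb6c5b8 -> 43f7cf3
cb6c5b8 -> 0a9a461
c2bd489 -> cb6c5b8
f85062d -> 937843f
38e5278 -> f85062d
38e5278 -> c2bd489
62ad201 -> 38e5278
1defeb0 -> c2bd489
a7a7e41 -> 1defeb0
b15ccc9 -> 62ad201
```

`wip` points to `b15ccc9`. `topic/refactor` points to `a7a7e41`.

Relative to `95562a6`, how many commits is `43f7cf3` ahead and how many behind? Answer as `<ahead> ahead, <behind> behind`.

1 ahead, 1 behind

Reachable from 43f7cf3: {0e4b998, 43f7cf3, 937843f}.
Reachable from 95562a6: {0e4b998, 937843f, 95562a6}.
Only in 43f7cf3's history (ahead): {43f7cf3} — 1.
Only in 95562a6's history (behind): {95562a6} — 1.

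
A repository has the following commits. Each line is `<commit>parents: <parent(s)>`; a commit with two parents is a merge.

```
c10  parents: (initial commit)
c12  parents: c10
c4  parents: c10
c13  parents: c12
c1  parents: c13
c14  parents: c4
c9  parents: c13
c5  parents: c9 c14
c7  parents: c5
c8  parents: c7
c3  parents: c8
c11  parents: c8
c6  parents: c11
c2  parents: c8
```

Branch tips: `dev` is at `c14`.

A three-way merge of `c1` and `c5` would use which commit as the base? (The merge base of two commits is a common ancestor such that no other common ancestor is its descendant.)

Ancestors of c1: {c1, c10, c12, c13}.
Ancestors of c5: {c10, c12, c13, c14, c4, c5, c9}.
Common ancestors: {c10, c12, c13}.
Among these, c13 is not an ancestor of any other common ancestor — it is the merge base.

c13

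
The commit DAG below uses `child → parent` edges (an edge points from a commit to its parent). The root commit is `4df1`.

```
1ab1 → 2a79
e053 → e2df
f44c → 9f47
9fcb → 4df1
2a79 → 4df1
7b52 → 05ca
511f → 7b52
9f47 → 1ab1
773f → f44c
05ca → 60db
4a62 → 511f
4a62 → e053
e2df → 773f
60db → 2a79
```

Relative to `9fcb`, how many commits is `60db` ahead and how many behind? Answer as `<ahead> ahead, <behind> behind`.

Reachable from 60db: {2a79, 4df1, 60db}.
Reachable from 9fcb: {4df1, 9fcb}.
Only in 60db's history (ahead): {2a79, 60db} — 2.
Only in 9fcb's history (behind): {9fcb} — 1.

2 ahead, 1 behind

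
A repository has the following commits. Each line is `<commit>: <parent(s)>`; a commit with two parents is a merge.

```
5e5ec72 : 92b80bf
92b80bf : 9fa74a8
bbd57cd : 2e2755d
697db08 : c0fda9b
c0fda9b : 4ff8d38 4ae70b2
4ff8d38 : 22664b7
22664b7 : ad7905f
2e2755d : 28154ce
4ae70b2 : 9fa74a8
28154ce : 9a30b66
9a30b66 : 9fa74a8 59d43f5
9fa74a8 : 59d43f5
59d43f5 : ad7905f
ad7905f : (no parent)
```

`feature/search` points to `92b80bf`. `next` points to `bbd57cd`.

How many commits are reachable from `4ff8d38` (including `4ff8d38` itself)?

3

Walking parent pointers from 4ff8d38: reachable set = {22664b7, 4ff8d38, ad7905f}.
That is 3 commits.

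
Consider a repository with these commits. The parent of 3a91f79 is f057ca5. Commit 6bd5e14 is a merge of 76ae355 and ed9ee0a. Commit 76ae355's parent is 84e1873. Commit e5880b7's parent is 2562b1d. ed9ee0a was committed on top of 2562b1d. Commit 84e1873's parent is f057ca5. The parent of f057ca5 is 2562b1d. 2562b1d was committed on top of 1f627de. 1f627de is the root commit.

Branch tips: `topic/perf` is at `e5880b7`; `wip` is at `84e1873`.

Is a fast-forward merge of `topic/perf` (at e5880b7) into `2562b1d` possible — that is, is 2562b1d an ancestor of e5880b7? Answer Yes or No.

A fast-forward from 2562b1d to e5880b7 is possible iff 2562b1d is an ancestor of e5880b7.
Ancestors of e5880b7: {1f627de, 2562b1d, e5880b7}.
2562b1d is among them, so fast-forward is possible.

Yes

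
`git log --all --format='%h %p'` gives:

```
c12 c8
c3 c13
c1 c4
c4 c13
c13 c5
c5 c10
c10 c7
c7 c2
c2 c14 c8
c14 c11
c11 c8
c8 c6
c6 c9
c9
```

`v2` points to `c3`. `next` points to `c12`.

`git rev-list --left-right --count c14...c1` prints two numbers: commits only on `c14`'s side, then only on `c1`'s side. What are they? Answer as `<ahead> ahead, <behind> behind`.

0 ahead, 7 behind

Reachable from c14: {c11, c14, c6, c8, c9}.
Reachable from c1: {c1, c10, c11, c13, c14, c2, c4, c5, c6, c7, c8, c9}.
Only in c14's history (ahead): {} — 0.
Only in c1's history (behind): {c1, c10, c13, c2, c4, c5, c7} — 7.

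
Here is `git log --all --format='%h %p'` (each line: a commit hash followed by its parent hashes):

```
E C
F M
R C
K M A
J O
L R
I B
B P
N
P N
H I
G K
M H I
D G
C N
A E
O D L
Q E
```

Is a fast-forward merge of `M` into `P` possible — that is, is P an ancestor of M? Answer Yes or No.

Yes

A fast-forward from P to M is possible iff P is an ancestor of M.
Ancestors of M: {B, H, I, M, N, P}.
P is among them, so fast-forward is possible.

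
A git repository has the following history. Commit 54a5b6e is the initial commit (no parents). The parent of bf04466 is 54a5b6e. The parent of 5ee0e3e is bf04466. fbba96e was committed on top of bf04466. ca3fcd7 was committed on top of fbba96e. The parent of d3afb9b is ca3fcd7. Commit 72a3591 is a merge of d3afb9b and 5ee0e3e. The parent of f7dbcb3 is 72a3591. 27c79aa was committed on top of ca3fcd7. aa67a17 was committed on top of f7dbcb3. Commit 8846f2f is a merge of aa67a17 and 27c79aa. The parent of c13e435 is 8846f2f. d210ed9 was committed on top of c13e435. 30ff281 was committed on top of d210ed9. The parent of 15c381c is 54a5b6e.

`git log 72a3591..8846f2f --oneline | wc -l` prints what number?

4

Reachable from 8846f2f: {27c79aa, 54a5b6e, 5ee0e3e, 72a3591, 8846f2f, aa67a17, bf04466, ca3fcd7, d3afb9b, f7dbcb3, fbba96e}.
Reachable from 72a3591: {54a5b6e, 5ee0e3e, 72a3591, bf04466, ca3fcd7, d3afb9b, fbba96e}.
In 8846f2f's history but not 72a3591's: {27c79aa, 8846f2f, aa67a17, f7dbcb3} — 4 commits.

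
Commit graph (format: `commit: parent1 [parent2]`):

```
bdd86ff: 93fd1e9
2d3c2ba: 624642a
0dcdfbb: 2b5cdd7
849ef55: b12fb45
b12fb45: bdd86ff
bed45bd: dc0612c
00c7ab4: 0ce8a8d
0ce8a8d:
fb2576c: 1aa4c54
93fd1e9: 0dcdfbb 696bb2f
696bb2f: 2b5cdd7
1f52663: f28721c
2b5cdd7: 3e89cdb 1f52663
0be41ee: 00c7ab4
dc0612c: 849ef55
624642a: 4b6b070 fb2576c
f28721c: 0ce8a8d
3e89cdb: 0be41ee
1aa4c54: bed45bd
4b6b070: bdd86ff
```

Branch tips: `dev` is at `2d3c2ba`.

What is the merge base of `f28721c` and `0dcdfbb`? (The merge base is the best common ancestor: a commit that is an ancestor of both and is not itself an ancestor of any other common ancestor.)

f28721c

Ancestors of f28721c: {0ce8a8d, f28721c}.
Ancestors of 0dcdfbb: {00c7ab4, 0be41ee, 0ce8a8d, 0dcdfbb, 1f52663, 2b5cdd7, 3e89cdb, f28721c}.
Common ancestors: {0ce8a8d, f28721c}.
Among these, f28721c is not an ancestor of any other common ancestor — it is the merge base.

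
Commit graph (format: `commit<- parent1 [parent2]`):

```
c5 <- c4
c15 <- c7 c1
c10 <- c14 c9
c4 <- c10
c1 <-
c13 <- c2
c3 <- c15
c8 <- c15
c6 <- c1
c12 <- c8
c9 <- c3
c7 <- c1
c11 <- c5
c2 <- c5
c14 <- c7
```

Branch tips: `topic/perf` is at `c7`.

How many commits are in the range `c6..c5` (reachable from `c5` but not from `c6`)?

8

Reachable from c5: {c1, c10, c14, c15, c3, c4, c5, c7, c9}.
Reachable from c6: {c1, c6}.
In c5's history but not c6's: {c10, c14, c15, c3, c4, c5, c7, c9} — 8 commits.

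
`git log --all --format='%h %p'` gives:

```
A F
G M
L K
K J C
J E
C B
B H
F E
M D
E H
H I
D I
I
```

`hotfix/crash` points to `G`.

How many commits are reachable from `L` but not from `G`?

7

Reachable from L: {B, C, E, H, I, J, K, L}.
Reachable from G: {D, G, I, M}.
In L's history but not G's: {B, C, E, H, J, K, L} — 7 commits.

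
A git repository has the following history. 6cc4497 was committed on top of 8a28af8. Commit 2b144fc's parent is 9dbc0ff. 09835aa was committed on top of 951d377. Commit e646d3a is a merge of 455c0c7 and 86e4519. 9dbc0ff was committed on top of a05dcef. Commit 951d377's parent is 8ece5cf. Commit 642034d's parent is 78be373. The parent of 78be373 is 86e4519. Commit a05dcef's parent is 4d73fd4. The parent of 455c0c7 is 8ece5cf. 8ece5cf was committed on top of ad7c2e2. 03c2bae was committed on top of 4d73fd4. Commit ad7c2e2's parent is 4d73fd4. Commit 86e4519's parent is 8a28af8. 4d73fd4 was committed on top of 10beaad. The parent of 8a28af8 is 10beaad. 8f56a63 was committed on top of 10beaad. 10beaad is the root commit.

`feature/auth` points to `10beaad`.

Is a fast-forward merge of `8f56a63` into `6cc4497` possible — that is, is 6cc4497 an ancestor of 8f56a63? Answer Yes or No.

No

A fast-forward from 6cc4497 to 8f56a63 is possible iff 6cc4497 is an ancestor of 8f56a63.
Ancestors of 8f56a63: {10beaad, 8f56a63}.
6cc4497 is not among them, so fast-forward is not possible.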